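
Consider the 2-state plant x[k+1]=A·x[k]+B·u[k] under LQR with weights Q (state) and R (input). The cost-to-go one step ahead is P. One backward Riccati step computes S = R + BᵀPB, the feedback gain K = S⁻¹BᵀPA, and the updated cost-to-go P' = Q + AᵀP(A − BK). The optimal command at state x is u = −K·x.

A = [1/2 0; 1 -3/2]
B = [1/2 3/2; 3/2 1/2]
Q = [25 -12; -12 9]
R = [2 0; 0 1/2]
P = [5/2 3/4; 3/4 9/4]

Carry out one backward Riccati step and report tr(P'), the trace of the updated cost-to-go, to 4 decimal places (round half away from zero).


BᵀP = [2.3750 3.7500; 4.1250 2.2500]
S = R + BᵀPB = [2 0; 0 1/2] + [6.8125 5.4375; 5.4375 7.3125] = [8.8125 5.4375; 5.4375 7.8125]
BᵀPA = [4.9375 -5.6250; 4.3125 -3.3750]
K = S⁻¹·BᵀPA = [0.3850 -0.6516; 0.2840 0.0215]
A−BK = [-0.1185 0.2936; 0.2804 -0.5334]
AᵀP(A−BK) = [0.4991 -0.8131; -0.8131 1.4700]
P' = Q + AᵀP(A−BK) = [25.4991 -12.8131; -12.8131 10.4700]
tr(P') = 35.9691

35.9691


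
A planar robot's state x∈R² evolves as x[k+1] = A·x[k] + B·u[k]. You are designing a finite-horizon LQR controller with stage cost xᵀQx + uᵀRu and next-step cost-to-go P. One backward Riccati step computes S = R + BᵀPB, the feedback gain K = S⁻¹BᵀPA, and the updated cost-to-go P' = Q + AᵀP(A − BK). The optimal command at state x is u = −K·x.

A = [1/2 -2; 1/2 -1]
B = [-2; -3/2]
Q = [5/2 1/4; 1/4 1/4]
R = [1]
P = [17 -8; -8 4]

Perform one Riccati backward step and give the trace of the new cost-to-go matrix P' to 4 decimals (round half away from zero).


4.2667

BᵀP = [-22.0000 10.0000]
S = R + BᵀPB = [1] + [29.0000] = [30.0000]
BᵀPA = [-6.0000 34.0000]
K = S⁻¹·BᵀPA = [-0.2000 1.1333]
A−BK = [0.1000 0.2667; 0.2000 0.7000]
AᵀP(A−BK) = [0.0500 -0.2000; -0.2000 1.4667]
P' = Q + AᵀP(A−BK) = [2.5500 0.0500; 0.0500 1.7167]
tr(P') = 4.2667


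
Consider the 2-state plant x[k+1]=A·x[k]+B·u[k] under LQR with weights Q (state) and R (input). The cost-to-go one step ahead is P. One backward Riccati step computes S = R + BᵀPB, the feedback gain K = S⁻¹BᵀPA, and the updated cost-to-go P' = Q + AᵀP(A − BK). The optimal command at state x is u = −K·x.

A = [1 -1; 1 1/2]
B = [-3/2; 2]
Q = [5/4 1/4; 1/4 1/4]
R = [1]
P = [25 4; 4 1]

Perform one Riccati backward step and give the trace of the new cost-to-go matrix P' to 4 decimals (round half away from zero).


BᵀP = [-29.5000 -4.0000]
S = R + BᵀPB = [1] + [36.2500] = [37.2500]
BᵀPA = [-33.5000 27.5000]
K = S⁻¹·BᵀPA = [-0.8993 0.7383]
A−BK = [-0.3490 0.1074; 2.7987 -0.9765]
AᵀP(A−BK) = [3.8725 -1.7685; -1.7685 0.9480]
P' = Q + AᵀP(A−BK) = [5.1225 -1.5185; -1.5185 1.1980]
tr(P') = 6.3205

6.3205


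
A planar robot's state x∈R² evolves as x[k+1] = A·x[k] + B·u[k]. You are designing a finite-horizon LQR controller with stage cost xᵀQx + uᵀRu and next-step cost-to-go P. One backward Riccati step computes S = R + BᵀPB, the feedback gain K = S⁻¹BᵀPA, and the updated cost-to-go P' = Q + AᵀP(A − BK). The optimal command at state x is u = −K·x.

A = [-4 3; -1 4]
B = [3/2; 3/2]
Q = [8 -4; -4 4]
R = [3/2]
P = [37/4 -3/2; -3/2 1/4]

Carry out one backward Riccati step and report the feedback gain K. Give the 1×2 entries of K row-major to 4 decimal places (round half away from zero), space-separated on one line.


BᵀP = [11.6250 -1.8750]
S = R + BᵀPB = [3/2] + [14.6250] = [16.1250]
BᵀPA = [-44.6250 27.3750]
K = S⁻¹·BᵀPA = [-2.7674 1.6977]
A−BK = [0.1512 0.4535; 3.1512 1.4535]
AᵀP(A−BK) = [12.7529 -7.7413; -7.7413 4.7762]
P' = Q + AᵀP(A−BK) = [20.7529 -11.7413; -11.7413 8.7762]
tr(P') = 29.5291

-2.7674 1.6977


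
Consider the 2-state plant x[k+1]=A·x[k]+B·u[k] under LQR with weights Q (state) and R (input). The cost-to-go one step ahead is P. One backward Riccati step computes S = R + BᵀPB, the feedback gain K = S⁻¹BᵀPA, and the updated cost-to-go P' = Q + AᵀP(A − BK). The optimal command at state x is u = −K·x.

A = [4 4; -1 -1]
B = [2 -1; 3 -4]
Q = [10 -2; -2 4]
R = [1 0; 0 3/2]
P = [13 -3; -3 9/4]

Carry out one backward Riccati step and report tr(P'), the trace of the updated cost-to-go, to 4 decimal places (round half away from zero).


55.4124

BᵀP = [17.0000 0.7500; -1.0000 -6.0000]
S = R + BᵀPB = [1 0; 0 3/2] + [36.2500 -20.0000; -20.0000 25.0000] = [37.2500 -20.0000; -20.0000 26.5000]
BᵀPA = [67.2500 67.2500; 2.0000 2.0000]
K = S⁻¹·BᵀPA = [3.1035 3.1035; 2.4177 2.4177]
A−BK = [0.2108 0.2108; -0.6396 -0.6396]
AᵀP(A−BK) = [20.7062 20.7062; 20.7062 20.7062]
P' = Q + AᵀP(A−BK) = [30.7062 18.7062; 18.7062 24.7062]
tr(P') = 55.4124


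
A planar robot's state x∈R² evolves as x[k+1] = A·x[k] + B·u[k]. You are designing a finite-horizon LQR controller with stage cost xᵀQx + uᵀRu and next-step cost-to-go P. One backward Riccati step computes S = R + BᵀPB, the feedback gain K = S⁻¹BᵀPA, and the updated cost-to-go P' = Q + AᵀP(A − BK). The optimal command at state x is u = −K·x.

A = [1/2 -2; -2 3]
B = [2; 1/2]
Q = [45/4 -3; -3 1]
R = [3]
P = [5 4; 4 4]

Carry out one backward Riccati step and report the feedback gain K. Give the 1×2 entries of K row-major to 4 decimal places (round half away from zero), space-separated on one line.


BᵀP = [12.0000 10.0000]
S = R + BᵀPB = [3] + [29.0000] = [32.0000]
BᵀPA = [-14.0000 6.0000]
K = S⁻¹·BᵀPA = [-0.4375 0.1875]
A−BK = [1.3750 -2.3750; -1.7813 2.9063]
AᵀP(A−BK) = [3.1250 -4.3750; -4.3750 6.8750]
P' = Q + AᵀP(A−BK) = [14.3750 -7.3750; -7.3750 7.8750]
tr(P') = 22.2500

-0.4375 0.1875


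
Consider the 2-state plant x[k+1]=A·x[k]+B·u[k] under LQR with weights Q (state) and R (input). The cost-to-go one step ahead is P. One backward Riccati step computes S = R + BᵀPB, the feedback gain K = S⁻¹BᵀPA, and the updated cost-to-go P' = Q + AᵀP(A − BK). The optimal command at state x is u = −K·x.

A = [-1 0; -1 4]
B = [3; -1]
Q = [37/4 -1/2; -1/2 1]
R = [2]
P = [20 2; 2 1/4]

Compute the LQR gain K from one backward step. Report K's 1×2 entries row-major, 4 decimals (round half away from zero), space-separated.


BᵀP = [58.0000 5.7500]
S = R + BᵀPB = [2] + [168.2500] = [170.2500]
BᵀPA = [-63.7500 23.0000]
K = S⁻¹·BᵀPA = [-0.3744 0.1351]
A−BK = [0.1233 -0.4053; -1.3744 4.1351]
AᵀP(A−BK) = [0.3789 -0.3877; -0.3877 0.8928]
P' = Q + AᵀP(A−BK) = [9.6289 -0.8877; -0.8877 1.8928]
tr(P') = 11.5217

-0.3744 0.1351


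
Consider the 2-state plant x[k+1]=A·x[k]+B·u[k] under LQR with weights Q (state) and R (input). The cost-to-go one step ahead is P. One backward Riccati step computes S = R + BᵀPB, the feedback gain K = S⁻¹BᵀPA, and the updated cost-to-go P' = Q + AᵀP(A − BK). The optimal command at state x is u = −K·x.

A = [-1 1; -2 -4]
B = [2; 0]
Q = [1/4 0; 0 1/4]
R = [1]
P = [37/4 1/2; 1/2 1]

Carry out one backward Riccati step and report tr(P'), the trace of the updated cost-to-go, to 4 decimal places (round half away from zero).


20.4079

BᵀP = [18.5000 1.0000]
S = R + BᵀPB = [1] + [37.0000] = [38.0000]
BᵀPA = [-20.5000 14.5000]
K = S⁻¹·BᵀPA = [-0.5395 0.3816]
A−BK = [0.0789 0.2368; -2.0000 -4.0000]
AᵀP(A−BK) = [4.1908 7.5724; 7.5724 15.7171]
P' = Q + AᵀP(A−BK) = [4.4408 7.5724; 7.5724 15.9671]
tr(P') = 20.4079


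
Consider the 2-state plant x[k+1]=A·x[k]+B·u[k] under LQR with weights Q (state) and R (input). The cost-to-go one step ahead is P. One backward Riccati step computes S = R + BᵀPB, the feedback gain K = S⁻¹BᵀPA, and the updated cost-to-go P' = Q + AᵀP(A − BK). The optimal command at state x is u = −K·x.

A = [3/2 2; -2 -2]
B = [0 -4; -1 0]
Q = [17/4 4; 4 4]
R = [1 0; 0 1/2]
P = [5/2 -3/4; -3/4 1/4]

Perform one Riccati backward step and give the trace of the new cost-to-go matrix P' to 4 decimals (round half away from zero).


8.7847

BᵀP = [0.7500 -0.2500; -10.0000 3.0000]
S = R + BᵀPB = [1 0; 0 1/2] + [0.2500 -3.0000; -3.0000 40.0000] = [1.2500 -3.0000; -3.0000 40.5000]
BᵀPA = [1.6250 2.0000; -21.0000 -26.0000]
K = S⁻¹·BᵀPA = [0.0676 0.0721; -0.5135 -0.6366]
A−BK = [-0.5541 -0.5465; -1.9324 -1.9279]
AᵀP(A−BK) = [0.2314 0.2635; 0.2635 0.3033]
P' = Q + AᵀP(A−BK) = [4.4814 4.2635; 4.2635 4.3033]
tr(P') = 8.7847


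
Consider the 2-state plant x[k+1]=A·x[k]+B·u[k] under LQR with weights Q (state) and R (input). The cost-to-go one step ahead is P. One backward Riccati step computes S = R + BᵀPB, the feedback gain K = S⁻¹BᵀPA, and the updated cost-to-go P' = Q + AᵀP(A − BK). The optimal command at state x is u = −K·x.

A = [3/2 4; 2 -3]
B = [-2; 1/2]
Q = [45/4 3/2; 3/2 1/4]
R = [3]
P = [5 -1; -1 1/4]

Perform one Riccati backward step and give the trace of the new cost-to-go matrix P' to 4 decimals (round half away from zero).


BᵀP = [-10.5000 2.1250]
S = R + BᵀPB = [3] + [22.0625] = [25.0625]
BᵀPA = [-11.5000 -48.3750]
K = S⁻¹·BᵀPA = [-0.4589 -1.9302]
A−BK = [0.5823 0.1397; 2.2294 -2.0349]
AᵀP(A−BK) = [0.9732 2.8030; 2.8030 12.8778]
P' = Q + AᵀP(A−BK) = [12.2232 4.3030; 4.3030 13.1278]
tr(P') = 25.3510

25.3510


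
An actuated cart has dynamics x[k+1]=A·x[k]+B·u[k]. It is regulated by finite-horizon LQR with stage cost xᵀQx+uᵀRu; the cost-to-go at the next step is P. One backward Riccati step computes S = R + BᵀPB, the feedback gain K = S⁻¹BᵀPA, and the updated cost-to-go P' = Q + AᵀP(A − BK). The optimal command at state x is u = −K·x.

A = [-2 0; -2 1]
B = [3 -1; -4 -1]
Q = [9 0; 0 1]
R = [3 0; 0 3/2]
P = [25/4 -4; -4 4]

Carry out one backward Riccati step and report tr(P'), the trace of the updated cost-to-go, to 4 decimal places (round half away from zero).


BᵀP = [34.7500 -28.0000; -2.2500 0.0000]
S = R + BᵀPB = [3 0; 0 3/2] + [216.2500 -6.7500; -6.7500 2.2500] = [219.2500 -6.7500; -6.7500 3.7500]
BᵀPA = [-13.5000 -28.0000; 4.5000 0.0000]
K = S⁻¹·BᵀPA = [-0.0261 -0.1352; 1.1531 -0.2434]
A−BK = [-0.7687 0.1622; -0.9512 0.2158]
AᵀP(A−BK) = [3.4592 -0.7301; -0.7301 0.2144]
P' = Q + AᵀP(A−BK) = [12.4592 -0.7301; -0.7301 1.2144]
tr(P') = 13.6736

13.6736


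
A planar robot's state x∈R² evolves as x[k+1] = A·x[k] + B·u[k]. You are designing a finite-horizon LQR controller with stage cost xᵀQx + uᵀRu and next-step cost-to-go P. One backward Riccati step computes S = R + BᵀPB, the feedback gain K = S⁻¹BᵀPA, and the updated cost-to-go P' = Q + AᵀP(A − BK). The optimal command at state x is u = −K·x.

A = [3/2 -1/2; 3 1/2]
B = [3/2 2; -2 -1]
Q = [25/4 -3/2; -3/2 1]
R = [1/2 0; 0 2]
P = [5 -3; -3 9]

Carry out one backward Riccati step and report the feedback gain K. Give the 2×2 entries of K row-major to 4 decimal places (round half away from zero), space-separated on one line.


BᵀP = [13.5000 -22.5000; 13.0000 -15.0000]
S = R + BᵀPB = [1/2 0; 0 2] + [65.2500 49.5000; 49.5000 41.0000] = [65.7500 49.5000; 49.5000 43.0000]
BᵀPA = [-47.2500 -18.0000; -25.5000 -14.0000]
K = S⁻¹·BᵀPA = [-2.0411 -0.2149; 1.7566 -0.0782]
A−BK = [1.0484 -0.0212; 0.6744 -0.0080]
AᵀP(A−BK) = [13.6015 -0.1472; -0.1472 0.0371]
P' = Q + AᵀP(A−BK) = [19.8515 -1.6472; -1.6472 1.0371]
tr(P') = 20.8886

-2.0411 -0.2149 1.7566 -0.0782


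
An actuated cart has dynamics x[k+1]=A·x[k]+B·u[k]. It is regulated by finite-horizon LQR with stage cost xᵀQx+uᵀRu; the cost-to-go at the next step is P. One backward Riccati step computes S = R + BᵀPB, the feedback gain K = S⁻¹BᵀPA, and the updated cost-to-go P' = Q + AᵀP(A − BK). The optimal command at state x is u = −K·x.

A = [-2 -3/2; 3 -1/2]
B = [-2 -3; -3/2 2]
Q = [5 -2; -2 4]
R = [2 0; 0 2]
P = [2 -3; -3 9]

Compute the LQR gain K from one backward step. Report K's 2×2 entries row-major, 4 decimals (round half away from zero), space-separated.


-0.5025 0.4098 1.0512 0.1224

BᵀP = [0.5000 -7.5000; -12.0000 27.0000]
S = R + BᵀPB = [2 0; 0 2] + [10.2500 -16.5000; -16.5000 90.0000] = [12.2500 -16.5000; -16.5000 92.0000]
BᵀPA = [-23.5000 3.0000; 105.0000 4.5000]
K = S⁻¹·BᵀPA = [-0.5025 0.4098; 1.0512 0.1224]
A−BK = [0.1486 -0.3132; 0.1439 -0.1302]
AᵀP(A−BK) = [2.8172 -0.2229; -0.2229 0.4699]
P' = Q + AᵀP(A−BK) = [7.8172 -2.2229; -2.2229 4.4699]
tr(P') = 12.2871


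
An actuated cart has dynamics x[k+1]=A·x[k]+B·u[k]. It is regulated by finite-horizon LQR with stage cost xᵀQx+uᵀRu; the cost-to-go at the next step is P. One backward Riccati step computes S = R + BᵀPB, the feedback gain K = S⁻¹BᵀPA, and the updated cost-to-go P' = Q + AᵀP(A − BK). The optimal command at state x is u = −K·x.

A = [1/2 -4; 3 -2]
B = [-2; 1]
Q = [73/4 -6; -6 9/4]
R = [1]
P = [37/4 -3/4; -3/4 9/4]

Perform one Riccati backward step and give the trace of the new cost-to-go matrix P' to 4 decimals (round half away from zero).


BᵀP = [-19.2500 3.7500]
S = R + BᵀPB = [1] + [42.2500] = [43.2500]
BᵀPA = [1.6250 69.5000]
K = S⁻¹·BᵀPA = [0.0376 1.6069]
A−BK = [0.5751 -0.7861; 2.9624 -3.6069]
AᵀP(A−BK) = [20.2514 -24.8613; -24.8613 33.3179]
P' = Q + AᵀP(A−BK) = [38.5014 -30.8613; -30.8613 35.5679]
tr(P') = 74.0694

74.0694


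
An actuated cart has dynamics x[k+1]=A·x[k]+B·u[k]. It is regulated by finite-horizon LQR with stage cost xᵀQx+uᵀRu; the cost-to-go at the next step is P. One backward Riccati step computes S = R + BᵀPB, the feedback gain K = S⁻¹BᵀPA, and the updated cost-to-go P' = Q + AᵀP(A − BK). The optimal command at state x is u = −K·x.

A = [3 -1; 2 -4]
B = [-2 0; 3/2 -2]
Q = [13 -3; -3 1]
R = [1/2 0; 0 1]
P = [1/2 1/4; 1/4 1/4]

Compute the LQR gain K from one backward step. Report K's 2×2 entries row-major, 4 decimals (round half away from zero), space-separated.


-1.1837 0.5306 -1.1020 1.1837

BᵀP = [-0.6250 -0.1250; -0.5000 -0.5000]
S = R + BᵀPB = [1/2 0; 0 1] + [1.0625 0.2500; 0.2500 1.0000] = [1.5625 0.2500; 0.2500 2.0000]
BᵀPA = [-2.1250 1.1250; -2.5000 2.5000]
K = S⁻¹·BᵀPA = [-1.1837 0.5306; -1.1020 1.1837]
A−BK = [0.6327 0.0612; 1.5714 -2.4286]
AᵀP(A−BK) = [3.2296 -2.9133; -2.9133 2.9439]
P' = Q + AᵀP(A−BK) = [16.2296 -5.9133; -5.9133 3.9439]
tr(P') = 20.1735


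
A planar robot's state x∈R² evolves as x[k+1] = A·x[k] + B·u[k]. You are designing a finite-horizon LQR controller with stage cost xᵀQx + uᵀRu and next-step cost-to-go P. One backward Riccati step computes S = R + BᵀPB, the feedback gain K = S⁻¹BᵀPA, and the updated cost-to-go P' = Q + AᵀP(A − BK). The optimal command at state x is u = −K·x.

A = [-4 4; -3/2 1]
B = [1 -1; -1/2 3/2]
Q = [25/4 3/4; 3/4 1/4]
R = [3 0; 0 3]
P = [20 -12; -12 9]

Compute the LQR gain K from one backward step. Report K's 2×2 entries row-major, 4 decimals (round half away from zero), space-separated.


-1.3486 1.3665 0.5717 -0.7211

BᵀP = [26.0000 -16.5000; -38.0000 25.5000]
S = R + BᵀPB = [3 0; 0 3] + [34.2500 -50.7500; -50.7500 76.2500] = [37.2500 -50.7500; -50.7500 79.2500]
BᵀPA = [-79.2500 87.5000; 113.7500 -126.5000]
K = S⁻¹·BᵀPA = [-1.3486 1.3665; 0.5717 -0.7211]
A−BK = [-2.0797 1.9124; -3.0319 2.7649]
AᵀP(A−BK) = [24.3406 -23.1753; -23.1753 22.2072]
P' = Q + AᵀP(A−BK) = [30.5906 -22.4253; -22.4253 22.4572]
tr(P') = 53.0478


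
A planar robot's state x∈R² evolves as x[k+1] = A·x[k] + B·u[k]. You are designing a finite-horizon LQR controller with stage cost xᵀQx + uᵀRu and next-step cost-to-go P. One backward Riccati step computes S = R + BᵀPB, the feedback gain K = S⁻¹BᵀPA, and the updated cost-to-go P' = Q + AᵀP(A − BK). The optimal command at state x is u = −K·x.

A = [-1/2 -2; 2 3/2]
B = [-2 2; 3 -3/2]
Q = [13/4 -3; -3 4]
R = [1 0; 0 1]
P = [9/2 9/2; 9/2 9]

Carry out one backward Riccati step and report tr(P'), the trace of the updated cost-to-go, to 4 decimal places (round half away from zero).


BᵀP = [4.5000 18.0000; 2.2500 -4.5000]
S = R + BᵀPB = [1 0; 0 1] + [45.0000 -18.0000; -18.0000 11.2500] = [46.0000 -18.0000; -18.0000 12.2500]
BᵀPA = [33.7500 18.0000; -10.1250 -11.2500]
K = S⁻¹·BᵀPA = [0.9653 0.0752; 0.5919 -0.8079]
A−BK = [0.2469 -0.2338; -0.0081 0.0626]
AᵀP(A−BK) = [1.5389 -0.5919; -0.5919 0.8079]
P' = Q + AᵀP(A−BK) = [4.7889 -3.5919; -3.5919 4.8079]
tr(P') = 9.5969

9.5969


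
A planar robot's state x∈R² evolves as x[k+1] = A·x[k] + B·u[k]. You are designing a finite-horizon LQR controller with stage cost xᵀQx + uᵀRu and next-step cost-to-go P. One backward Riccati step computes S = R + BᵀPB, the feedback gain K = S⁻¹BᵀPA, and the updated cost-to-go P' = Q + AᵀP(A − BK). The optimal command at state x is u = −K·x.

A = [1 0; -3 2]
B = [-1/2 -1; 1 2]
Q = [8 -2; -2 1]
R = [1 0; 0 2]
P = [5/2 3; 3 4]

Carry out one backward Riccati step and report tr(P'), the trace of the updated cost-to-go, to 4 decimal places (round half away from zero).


15.8511

BᵀP = [1.7500 2.5000; 3.5000 5.0000]
S = R + BᵀPB = [1 0; 0 2] + [1.6250 3.2500; 3.2500 6.5000] = [2.6250 3.2500; 3.2500 8.5000]
BᵀPA = [-5.7500 5.0000; -11.5000 10.0000]
K = S⁻¹·BᵀPA = [-0.9787 0.8511; -0.9787 0.8511]
A−BK = [-0.4681 1.2766; -0.0638 -0.5532]
AᵀP(A−BK) = [3.6170 -3.3191; -3.3191 3.2340]
P' = Q + AᵀP(A−BK) = [11.6170 -5.3191; -5.3191 4.2340]
tr(P') = 15.8511


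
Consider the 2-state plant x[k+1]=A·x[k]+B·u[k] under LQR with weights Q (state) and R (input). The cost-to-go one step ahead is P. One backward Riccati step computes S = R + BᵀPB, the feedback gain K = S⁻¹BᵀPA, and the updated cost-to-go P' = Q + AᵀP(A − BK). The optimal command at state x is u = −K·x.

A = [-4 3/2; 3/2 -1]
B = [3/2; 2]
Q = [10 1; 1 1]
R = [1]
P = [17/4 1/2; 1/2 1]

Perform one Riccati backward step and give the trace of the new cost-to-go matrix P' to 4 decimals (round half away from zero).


BᵀP = [7.3750 2.7500]
S = R + BᵀPB = [1] + [16.5625] = [17.5625]
BᵀPA = [-25.3750 8.3125]
K = S⁻¹·BᵀPA = [-1.4448 0.4733]
A−BK = [-1.8327 0.7900; 4.3897 -1.9466]
AᵀP(A−BK) = [27.5872 -11.8648; -11.8648 5.1281]
P' = Q + AᵀP(A−BK) = [37.5872 -10.8648; -10.8648 6.1281]
tr(P') = 43.7153

43.7153


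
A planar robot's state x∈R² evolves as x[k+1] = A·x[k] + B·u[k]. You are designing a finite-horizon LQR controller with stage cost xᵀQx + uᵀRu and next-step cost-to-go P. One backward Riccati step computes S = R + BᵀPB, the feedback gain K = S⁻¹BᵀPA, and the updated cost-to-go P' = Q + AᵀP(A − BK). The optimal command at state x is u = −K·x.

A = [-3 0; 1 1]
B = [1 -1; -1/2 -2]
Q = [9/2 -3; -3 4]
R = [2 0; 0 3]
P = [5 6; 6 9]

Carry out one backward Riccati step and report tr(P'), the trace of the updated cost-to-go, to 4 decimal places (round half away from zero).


14.0906

BᵀP = [2.0000 1.5000; -17.0000 -24.0000]
S = R + BᵀPB = [2 0; 0 3] + [1.2500 -5.0000; -5.0000 65.0000] = [3.2500 -5.0000; -5.0000 68.0000]
BᵀPA = [-4.5000 1.5000; 27.0000 -24.0000]
K = S⁻¹·BᵀPA = [-0.8724 -0.0918; 0.3329 -0.3597]
A−BK = [-1.7946 -0.2679; 1.2296 0.2347]
AᵀP(A−BK) = [5.0855 0.2985; 0.2985 0.5051]
P' = Q + AᵀP(A−BK) = [9.5855 -2.7015; -2.7015 4.5051]
tr(P') = 14.0906


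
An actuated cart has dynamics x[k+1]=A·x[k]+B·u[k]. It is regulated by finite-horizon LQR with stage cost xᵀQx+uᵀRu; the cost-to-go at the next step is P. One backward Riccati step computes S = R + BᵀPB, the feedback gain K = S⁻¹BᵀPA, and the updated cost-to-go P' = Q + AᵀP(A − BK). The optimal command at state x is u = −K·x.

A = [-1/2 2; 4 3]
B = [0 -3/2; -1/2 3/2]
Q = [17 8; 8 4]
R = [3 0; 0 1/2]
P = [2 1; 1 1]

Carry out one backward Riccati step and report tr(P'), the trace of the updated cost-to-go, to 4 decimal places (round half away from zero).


BᵀP = [-0.5000 -0.5000; -1.5000 0.0000]
S = R + BᵀPB = [3 0; 0 1/2] + [0.2500 0.0000; 0.0000 2.2500] = [3.2500 0.0000; 0.0000 2.7500]
BᵀPA = [-1.7500 -2.5000; 0.7500 -3.0000]
K = S⁻¹·BᵀPA = [-0.5385 -0.7692; 0.2727 -1.0909]
A−BK = [-0.0909 0.3636; 3.3217 4.2517]
AᵀP(A−BK) = [11.3531 15.9720; 15.9720 23.8042]
P' = Q + AᵀP(A−BK) = [28.3531 23.9720; 23.9720 27.8042]
tr(P') = 56.1573

56.1573


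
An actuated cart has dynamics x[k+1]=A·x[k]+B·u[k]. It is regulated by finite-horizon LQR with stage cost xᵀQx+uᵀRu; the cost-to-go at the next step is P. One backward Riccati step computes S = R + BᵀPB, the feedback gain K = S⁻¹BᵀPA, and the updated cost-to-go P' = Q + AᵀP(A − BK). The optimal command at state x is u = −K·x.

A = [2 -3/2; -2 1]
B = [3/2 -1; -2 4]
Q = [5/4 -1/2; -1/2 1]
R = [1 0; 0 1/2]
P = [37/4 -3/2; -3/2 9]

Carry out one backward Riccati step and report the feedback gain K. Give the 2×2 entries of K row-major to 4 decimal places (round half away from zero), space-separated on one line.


BᵀP = [16.8750 -20.2500; -15.2500 37.5000]
S = R + BᵀPB = [1 0; 0 1/2] + [65.8125 -97.8750; -97.8750 165.2500] = [66.8125 -97.8750; -97.8750 165.7500]
BᵀPA = [74.2500 -45.5625; -105.5000 60.3750]
K = S⁻¹·BᵀPA = [1.3255 -1.0991; 0.1462 -0.2848]
A−BK = [0.1580 -0.1361; 0.0662 -0.0591]
AᵀP(A−BK) = [2.0065 -1.6843; -1.6843 1.4273]
P' = Q + AᵀP(A−BK) = [3.2565 -2.1843; -2.1843 2.4273]
tr(P') = 5.6838

1.3255 -1.0991 0.1462 -0.2848


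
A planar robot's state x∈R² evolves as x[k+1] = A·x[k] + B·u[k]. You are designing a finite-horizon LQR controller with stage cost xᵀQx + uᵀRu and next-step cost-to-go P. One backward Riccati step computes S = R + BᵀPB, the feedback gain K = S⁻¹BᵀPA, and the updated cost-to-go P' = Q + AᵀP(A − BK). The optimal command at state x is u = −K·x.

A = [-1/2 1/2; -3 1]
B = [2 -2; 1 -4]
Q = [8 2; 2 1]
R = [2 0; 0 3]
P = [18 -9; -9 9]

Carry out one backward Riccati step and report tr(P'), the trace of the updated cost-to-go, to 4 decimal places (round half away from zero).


BᵀP = [27.0000 -9.0000; 0.0000 -18.0000]
S = R + BᵀPB = [2 0; 0 3] + [45.0000 -18.0000; -18.0000 72.0000] = [47.0000 -18.0000; -18.0000 75.0000]
BᵀPA = [13.5000 4.5000; 54.0000 -18.0000]
K = S⁻¹·BᵀPA = [0.6200 0.0042; 0.8688 -0.2390]
A−BK = [-0.0023 0.0136; -0.1448 0.0398]
AᵀP(A−BK) = [3.2158 -0.6516; -0.6516 0.1792]
P' = Q + AᵀP(A−BK) = [11.2158 1.3484; 1.3484 1.1792]
tr(P') = 12.3950

12.3950


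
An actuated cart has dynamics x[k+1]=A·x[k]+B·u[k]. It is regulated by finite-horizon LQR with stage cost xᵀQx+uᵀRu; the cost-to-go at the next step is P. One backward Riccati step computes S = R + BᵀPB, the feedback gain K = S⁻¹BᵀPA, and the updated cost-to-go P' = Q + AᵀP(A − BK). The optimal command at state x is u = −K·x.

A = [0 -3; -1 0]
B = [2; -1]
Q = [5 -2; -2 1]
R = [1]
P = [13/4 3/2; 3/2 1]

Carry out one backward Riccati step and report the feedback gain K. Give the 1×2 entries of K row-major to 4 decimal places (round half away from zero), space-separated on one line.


-0.2222 -1.6667

BᵀP = [5.0000 2.0000]
S = R + BᵀPB = [1] + [8.0000] = [9.0000]
BᵀPA = [-2.0000 -15.0000]
K = S⁻¹·BᵀPA = [-0.2222 -1.6667]
A−BK = [0.4444 0.3333; -1.2222 -1.6667]
AᵀP(A−BK) = [0.5556 1.1667; 1.1667 4.2500]
P' = Q + AᵀP(A−BK) = [5.5556 -0.8333; -0.8333 5.2500]
tr(P') = 10.8056


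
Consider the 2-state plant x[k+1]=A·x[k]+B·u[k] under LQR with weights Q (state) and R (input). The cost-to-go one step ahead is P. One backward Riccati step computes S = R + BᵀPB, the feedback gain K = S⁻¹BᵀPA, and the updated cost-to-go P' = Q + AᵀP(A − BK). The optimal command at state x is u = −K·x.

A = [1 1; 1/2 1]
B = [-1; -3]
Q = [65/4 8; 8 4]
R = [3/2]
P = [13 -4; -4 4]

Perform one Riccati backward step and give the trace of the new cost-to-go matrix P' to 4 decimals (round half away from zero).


BᵀP = [-1.0000 -8.0000]
S = R + BᵀPB = [3/2] + [25.0000] = [26.5000]
BᵀPA = [-5.0000 -9.0000]
K = S⁻¹·BᵀPA = [-0.1887 -0.3396]
A−BK = [0.8113 0.6604; -0.0660 -0.0189]
AᵀP(A−BK) = [9.0566 7.3019; 7.3019 5.9434]
P' = Q + AᵀP(A−BK) = [25.3066 15.3019; 15.3019 9.9434]
tr(P') = 35.2500

35.2500


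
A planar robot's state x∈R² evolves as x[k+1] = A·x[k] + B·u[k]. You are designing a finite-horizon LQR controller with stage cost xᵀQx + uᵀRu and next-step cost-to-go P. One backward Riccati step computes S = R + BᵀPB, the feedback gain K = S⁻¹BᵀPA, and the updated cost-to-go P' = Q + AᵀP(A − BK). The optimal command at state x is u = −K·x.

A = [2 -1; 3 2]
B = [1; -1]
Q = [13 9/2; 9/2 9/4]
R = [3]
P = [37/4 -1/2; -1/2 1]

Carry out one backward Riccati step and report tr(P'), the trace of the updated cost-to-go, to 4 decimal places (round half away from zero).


43.3026

BᵀP = [9.7500 -1.5000]
S = R + BᵀPB = [3] + [11.2500] = [14.2500]
BᵀPA = [15.0000 -12.7500]
K = S⁻¹·BᵀPA = [1.0526 -0.8947]
A−BK = [0.9474 -0.1053; 4.0526 1.1053]
AᵀP(A−BK) = [24.2105 0.4211; 0.4211 3.8421]
P' = Q + AᵀP(A−BK) = [37.2105 4.9211; 4.9211 6.0921]
tr(P') = 43.3026


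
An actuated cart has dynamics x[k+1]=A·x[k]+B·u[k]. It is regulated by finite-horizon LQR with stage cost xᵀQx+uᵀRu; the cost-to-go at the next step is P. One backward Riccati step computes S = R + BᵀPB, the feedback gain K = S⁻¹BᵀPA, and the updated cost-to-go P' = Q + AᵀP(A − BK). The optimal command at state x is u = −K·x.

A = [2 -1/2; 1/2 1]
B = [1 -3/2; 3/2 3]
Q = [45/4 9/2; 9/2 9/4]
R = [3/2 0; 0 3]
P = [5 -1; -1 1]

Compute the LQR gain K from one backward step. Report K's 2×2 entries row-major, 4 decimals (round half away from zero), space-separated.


0.9540 -0.0219 -0.4705 0.2998

BᵀP = [3.5000 0.5000; -10.5000 4.5000]
S = R + BᵀPB = [3/2 0; 0 3] + [4.2500 -3.7500; -3.7500 29.2500] = [5.7500 -3.7500; -3.7500 32.2500]
BᵀPA = [7.2500 -1.2500; -18.7500 9.7500]
K = S⁻¹·BᵀPA = [0.9540 -0.0219; -0.4705 0.2998]
A−BK = [0.3403 -0.0284; 0.4803 0.1335]
AᵀP(A−BK) = [2.5120 -0.4705; -0.4705 0.2998]
P' = Q + AᵀP(A−BK) = [13.7620 4.0295; 4.0295 2.5498]
tr(P') = 16.3118


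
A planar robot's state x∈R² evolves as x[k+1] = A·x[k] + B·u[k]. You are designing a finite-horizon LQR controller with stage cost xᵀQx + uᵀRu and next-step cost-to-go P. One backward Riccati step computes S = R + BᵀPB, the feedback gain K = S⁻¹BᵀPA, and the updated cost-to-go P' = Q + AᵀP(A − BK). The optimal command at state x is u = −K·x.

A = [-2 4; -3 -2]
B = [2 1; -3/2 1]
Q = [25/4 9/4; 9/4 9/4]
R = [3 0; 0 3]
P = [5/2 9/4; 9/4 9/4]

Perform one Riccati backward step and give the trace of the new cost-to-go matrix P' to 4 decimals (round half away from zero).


BᵀP = [1.6250 1.1250; 4.7500 4.5000]
S = R + BᵀPB = [3 0; 0 3] + [1.5625 2.7500; 2.7500 9.2500] = [4.5625 2.7500; 2.7500 12.2500]
BᵀPA = [-6.6250 4.2500; -23.0000 10.0000]
K = S⁻¹·BᵀPA = [-0.3705 0.5082; -1.7944 0.7022]
A−BK = [0.5354 2.2813; -1.7614 -1.9399]
AᵀP(A−BK) = [13.5247 -4.9816; -4.9816 3.8177]
P' = Q + AᵀP(A−BK) = [19.7747 -2.7316; -2.7316 6.0677]
tr(P') = 25.8424

25.8424


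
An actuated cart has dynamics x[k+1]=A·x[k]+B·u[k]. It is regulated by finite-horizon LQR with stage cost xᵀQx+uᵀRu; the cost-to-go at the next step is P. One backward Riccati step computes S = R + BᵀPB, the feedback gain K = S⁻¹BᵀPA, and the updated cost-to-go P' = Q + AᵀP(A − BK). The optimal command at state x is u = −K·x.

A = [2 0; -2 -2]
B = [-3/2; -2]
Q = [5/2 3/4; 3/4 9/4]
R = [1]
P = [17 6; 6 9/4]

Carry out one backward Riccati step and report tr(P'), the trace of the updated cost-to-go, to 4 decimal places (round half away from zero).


BᵀP = [-37.5000 -13.5000]
S = R + BᵀPB = [1] + [83.2500] = [84.2500]
BᵀPA = [-48.0000 27.0000]
K = S⁻¹·BᵀPA = [-0.5697 0.3205]
A−BK = [1.1454 0.4807; -3.1395 -1.3591]
AᵀP(A−BK) = [1.6528 0.3828; 0.3828 0.3472]
P' = Q + AᵀP(A−BK) = [4.1528 1.1328; 1.1328 2.5972]
tr(P') = 6.7500

6.7500


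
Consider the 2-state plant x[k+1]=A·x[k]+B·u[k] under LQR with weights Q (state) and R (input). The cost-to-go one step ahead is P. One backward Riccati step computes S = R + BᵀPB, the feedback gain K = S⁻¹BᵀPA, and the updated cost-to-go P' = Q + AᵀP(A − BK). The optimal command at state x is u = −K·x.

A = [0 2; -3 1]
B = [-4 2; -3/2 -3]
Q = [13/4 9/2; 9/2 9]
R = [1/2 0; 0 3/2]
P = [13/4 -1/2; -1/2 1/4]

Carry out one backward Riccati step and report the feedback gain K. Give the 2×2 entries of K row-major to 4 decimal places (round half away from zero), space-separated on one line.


0.2085 -0.4900 0.4999 -0.0063

BᵀP = [-12.2500 1.6250; 8.0000 -1.7500]
S = R + BᵀPB = [1/2 0; 0 3/2] + [46.5625 -29.3750; -29.3750 21.2500] = [47.0625 -29.3750; -29.3750 22.7500]
BᵀPA = [-4.8750 -22.8750; 5.2500 14.2500]
K = S⁻¹·BᵀPA = [0.2085 -0.4900; 0.4999 -0.0063]
A−BK = [-0.1660 0.0526; -1.1875 0.2461]
AᵀP(A−BK) = [0.6416 -0.1056; -0.1056 0.1313]
P' = Q + AᵀP(A−BK) = [3.8916 4.3944; 4.3944 9.1313]
tr(P') = 13.0229


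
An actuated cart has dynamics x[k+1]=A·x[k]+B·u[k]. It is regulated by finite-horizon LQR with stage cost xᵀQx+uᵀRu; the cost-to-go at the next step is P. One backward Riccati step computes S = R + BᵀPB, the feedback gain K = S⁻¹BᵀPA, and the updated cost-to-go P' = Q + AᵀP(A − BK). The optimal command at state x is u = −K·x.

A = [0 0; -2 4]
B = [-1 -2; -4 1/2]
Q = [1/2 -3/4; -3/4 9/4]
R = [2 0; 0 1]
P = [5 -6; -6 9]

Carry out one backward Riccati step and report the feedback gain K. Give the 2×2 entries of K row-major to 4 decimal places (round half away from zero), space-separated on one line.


BᵀP = [19.0000 -30.0000; -13.0000 16.5000]
S = R + BᵀPB = [2 0; 0 1] + [101.0000 -53.0000; -53.0000 34.2500] = [103.0000 -53.0000; -53.0000 35.2500]
BᵀPA = [60.0000 -120.0000; -33.0000 66.0000]
K = S⁻¹·BᵀPA = [0.4454 -0.8908; -0.2665 0.5330]
A−BK = [-0.0876 0.1752; -0.0852 0.1704]
AᵀP(A−BK) = [0.4819 -0.9638; -0.9638 1.9276]
P' = Q + AᵀP(A−BK) = [0.9819 -1.7138; -1.7138 4.1776]
tr(P') = 5.1595

0.4454 -0.8908 -0.2665 0.5330


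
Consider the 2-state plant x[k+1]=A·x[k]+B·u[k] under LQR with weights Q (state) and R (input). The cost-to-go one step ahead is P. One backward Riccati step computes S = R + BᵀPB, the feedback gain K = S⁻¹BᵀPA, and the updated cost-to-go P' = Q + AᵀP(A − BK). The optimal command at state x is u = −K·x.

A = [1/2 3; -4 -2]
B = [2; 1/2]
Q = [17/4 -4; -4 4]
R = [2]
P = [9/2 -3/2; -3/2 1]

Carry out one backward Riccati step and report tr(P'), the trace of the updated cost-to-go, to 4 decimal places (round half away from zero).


31.0009

BᵀP = [8.2500 -2.5000]
S = R + BᵀPB = [2] + [15.2500] = [17.2500]
BᵀPA = [14.1250 29.7500]
K = S⁻¹·BᵀPA = [0.8188 1.7246]
A−BK = [-1.1377 -0.4493; -4.4094 -2.8623]
AᵀP(A−BK) = [11.5589 9.8895; 9.8895 11.1920]
P' = Q + AᵀP(A−BK) = [15.8089 5.8895; 5.8895 15.1920]
tr(P') = 31.0009


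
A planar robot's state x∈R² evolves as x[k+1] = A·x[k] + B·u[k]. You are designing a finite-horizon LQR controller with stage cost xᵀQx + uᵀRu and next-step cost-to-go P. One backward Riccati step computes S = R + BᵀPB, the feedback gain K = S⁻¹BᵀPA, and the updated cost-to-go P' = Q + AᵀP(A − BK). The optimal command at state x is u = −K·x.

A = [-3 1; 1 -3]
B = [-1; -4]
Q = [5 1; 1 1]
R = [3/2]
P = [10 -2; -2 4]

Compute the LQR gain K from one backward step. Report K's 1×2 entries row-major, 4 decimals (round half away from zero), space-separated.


-0.1345 0.6723

BᵀP = [-2.0000 -14.0000]
S = R + BᵀPB = [3/2] + [58.0000] = [59.5000]
BᵀPA = [-8.0000 40.0000]
K = S⁻¹·BᵀPA = [-0.1345 0.6723]
A−BK = [-3.1345 1.6723; 0.4622 -0.3109]
AᵀP(A−BK) = [104.9244 -56.6218; -56.6218 31.1092]
P' = Q + AᵀP(A−BK) = [109.9244 -55.6218; -55.6218 32.1092]
tr(P') = 142.0336


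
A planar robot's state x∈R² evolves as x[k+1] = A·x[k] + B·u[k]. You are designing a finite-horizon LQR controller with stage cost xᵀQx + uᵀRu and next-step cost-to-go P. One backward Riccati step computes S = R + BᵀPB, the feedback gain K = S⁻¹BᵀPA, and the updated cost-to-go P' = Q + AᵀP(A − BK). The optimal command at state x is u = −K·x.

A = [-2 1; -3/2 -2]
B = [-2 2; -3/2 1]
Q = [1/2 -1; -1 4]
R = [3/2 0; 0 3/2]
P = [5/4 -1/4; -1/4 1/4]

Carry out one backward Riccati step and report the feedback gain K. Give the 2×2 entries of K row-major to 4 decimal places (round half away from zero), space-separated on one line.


BᵀP = [-2.1250 0.1250; 2.2500 -0.2500]
S = R + BᵀPB = [3/2 0; 0 3/2] + [4.0625 -4.1250; -4.1250 4.2500] = [5.5625 -4.1250; -4.1250 5.7500]
BᵀPA = [4.0625 -2.3750; -4.1250 2.7500]
K = S⁻¹·BᵀPA = [0.4238 -0.1545; -0.4134 0.3674]
A−BK = [-0.3257 -0.0438; -0.4509 -2.5992]
AᵀP(A−BK) = [0.6357 -0.2317; -0.2317 1.8727]
P' = Q + AᵀP(A−BK) = [1.1357 -1.2317; -1.2317 5.8727]
tr(P') = 7.0084

0.4238 -0.1545 -0.4134 0.3674


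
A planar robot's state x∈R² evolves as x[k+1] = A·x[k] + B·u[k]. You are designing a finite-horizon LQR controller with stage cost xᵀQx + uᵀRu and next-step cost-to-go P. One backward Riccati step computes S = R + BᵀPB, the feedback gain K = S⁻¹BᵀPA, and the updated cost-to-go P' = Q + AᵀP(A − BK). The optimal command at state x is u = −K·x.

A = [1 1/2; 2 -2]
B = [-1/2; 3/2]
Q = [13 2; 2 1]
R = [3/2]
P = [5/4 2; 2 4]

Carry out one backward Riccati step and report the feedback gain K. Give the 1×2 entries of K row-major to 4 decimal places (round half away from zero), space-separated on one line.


1.5840 -1.1280

BᵀP = [2.3750 5.0000]
S = R + BᵀPB = [3/2] + [6.3125] = [7.8125]
BᵀPA = [12.3750 -8.8125]
K = S⁻¹·BᵀPA = [1.5840 -1.1280]
A−BK = [1.7920 -0.0640; -0.3760 -0.3080]
AᵀP(A−BK) = [5.6480 -3.4160; -3.4160 2.3720]
P' = Q + AᵀP(A−BK) = [18.6480 -1.4160; -1.4160 3.3720]
tr(P') = 22.0200


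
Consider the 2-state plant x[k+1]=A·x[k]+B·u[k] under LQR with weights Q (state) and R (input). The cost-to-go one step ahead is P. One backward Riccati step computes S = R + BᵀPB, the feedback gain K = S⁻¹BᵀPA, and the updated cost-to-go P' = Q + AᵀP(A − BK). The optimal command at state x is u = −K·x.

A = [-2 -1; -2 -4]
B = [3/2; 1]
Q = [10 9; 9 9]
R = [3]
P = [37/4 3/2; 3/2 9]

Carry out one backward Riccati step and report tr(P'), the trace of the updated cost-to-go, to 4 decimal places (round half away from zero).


BᵀP = [15.3750 11.2500]
S = R + BᵀPB = [3] + [34.3125] = [37.3125]
BᵀPA = [-53.2500 -60.3750]
K = S⁻¹·BᵀPA = [-1.4271 -1.6181]
A−BK = [0.1407 1.4271; -0.5729 -2.3819]
AᵀP(A−BK) = [9.0050 19.3367; 19.3367 67.5578]
P' = Q + AᵀP(A−BK) = [19.0050 28.3367; 28.3367 76.5578]
tr(P') = 95.5628

95.5628


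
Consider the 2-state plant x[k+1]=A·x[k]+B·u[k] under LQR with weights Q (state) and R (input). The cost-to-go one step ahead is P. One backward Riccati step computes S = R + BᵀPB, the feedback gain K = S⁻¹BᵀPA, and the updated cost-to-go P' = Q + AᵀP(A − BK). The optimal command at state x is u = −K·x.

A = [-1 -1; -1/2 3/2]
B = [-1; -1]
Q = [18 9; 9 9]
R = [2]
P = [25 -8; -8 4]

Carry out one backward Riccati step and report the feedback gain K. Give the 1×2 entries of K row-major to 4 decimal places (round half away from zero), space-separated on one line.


BᵀP = [-17.0000 4.0000]
S = R + BᵀPB = [2] + [13.0000] = [15.0000]
BᵀPA = [15.0000 23.0000]
K = S⁻¹·BᵀPA = [1.0000 1.5333]
A−BK = [0.0000 0.5333; 0.5000 3.0333]
AᵀP(A−BK) = [3.0000 7.0000; 7.0000 22.7333]
P' = Q + AᵀP(A−BK) = [21.0000 16.0000; 16.0000 31.7333]
tr(P') = 52.7333

1.0000 1.5333


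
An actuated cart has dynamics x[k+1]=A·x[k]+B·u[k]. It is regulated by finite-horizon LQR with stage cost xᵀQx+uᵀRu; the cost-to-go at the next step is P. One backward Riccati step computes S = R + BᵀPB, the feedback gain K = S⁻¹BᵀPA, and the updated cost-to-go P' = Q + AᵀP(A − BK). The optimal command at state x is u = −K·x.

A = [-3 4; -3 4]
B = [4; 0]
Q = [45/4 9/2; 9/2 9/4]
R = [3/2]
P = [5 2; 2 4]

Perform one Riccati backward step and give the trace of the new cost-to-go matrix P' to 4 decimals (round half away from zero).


98.0092

BᵀP = [20.0000 8.0000]
S = R + BᵀPB = [3/2] + [80.0000] = [81.5000]
BᵀPA = [-84.0000 112.0000]
K = S⁻¹·BᵀPA = [-1.0307 1.3742]
A−BK = [1.1227 -1.4969; -3.0000 4.0000]
AᵀP(A−BK) = [30.4233 -40.5644; -40.5644 54.0859]
P' = Q + AᵀP(A−BK) = [41.6733 -36.0644; -36.0644 56.3359]
tr(P') = 98.0092


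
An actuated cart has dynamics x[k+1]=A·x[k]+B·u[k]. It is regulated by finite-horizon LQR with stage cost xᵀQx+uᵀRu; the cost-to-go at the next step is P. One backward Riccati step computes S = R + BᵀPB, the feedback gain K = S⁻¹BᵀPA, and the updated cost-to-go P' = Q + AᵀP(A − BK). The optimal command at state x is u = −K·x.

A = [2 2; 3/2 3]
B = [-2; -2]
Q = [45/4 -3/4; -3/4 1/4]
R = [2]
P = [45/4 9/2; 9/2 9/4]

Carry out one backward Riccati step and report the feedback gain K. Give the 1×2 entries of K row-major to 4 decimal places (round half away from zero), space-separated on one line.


BᵀP = [-31.5000 -13.5000]
S = R + BᵀPB = [2] + [90.0000] = [92.0000]
BᵀPA = [-83.2500 -103.5000]
K = S⁻¹·BᵀPA = [-0.9049 -1.1250]
A−BK = [0.1902 -0.2500; -0.3098 0.7500]
AᵀP(A−BK) = [1.7303 1.9688; 1.9688 2.8125]
P' = Q + AᵀP(A−BK) = [12.9803 1.2188; 1.2188 3.0625]
tr(P') = 16.0428

-0.9049 -1.1250


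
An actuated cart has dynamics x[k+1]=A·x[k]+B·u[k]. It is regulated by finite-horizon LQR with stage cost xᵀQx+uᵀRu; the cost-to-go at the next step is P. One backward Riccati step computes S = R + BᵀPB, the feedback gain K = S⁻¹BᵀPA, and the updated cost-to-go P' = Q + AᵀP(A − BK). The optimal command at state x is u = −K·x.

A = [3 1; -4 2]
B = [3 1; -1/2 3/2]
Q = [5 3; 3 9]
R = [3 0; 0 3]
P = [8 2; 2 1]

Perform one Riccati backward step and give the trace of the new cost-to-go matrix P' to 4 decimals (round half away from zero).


BᵀP = [23.0000 5.5000; 11.0000 3.5000]
S = R + BᵀPB = [3 0; 0 3] + [66.2500 31.2500; 31.2500 16.2500] = [69.2500 31.2500; 31.2500 19.2500]
BᵀPA = [47.0000 34.0000; 19.0000 18.0000]
K = S⁻¹·BᵀPA = [0.8724 0.2581; -0.4292 0.5161]
A−BK = [0.8121 -0.2903; -2.9201 1.3548]
AᵀP(A−BK) = [7.1529 -1.9355; -1.9355 1.9355]
P' = Q + AᵀP(A−BK) = [12.1529 1.0645; 1.0645 10.9355]
tr(P') = 23.0884

23.0884


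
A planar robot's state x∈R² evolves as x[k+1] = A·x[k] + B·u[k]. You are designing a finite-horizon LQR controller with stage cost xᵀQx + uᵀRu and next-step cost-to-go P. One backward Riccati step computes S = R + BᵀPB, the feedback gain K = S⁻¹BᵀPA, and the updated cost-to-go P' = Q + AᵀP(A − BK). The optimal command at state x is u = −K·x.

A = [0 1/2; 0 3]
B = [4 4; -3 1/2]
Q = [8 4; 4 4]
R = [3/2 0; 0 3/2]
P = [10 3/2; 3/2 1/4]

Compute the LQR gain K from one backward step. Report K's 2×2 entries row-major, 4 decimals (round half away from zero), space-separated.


BᵀP = [35.5000 5.2500; 40.7500 6.1250]
S = R + BᵀPB = [3/2 0; 0 3/2] + [126.2500 144.6250; 144.6250 166.0625] = [127.7500 144.6250; 144.6250 167.5625]
BᵀPA = [0.0000 33.5000; 0.0000 38.7500]
K = S⁻¹·BᵀPA = [0.0000 0.0186; 0.0000 0.2152]
A−BK = [0.0000 -0.4352; 0.0000 2.9483]
AᵀP(A−BK) = [0.0000 0.0000; 0.0000 0.2878]
P' = Q + AᵀP(A−BK) = [8.0000 4.0000; 4.0000 4.2878]
tr(P') = 12.2878

0.0000 0.0186 0.0000 0.2152


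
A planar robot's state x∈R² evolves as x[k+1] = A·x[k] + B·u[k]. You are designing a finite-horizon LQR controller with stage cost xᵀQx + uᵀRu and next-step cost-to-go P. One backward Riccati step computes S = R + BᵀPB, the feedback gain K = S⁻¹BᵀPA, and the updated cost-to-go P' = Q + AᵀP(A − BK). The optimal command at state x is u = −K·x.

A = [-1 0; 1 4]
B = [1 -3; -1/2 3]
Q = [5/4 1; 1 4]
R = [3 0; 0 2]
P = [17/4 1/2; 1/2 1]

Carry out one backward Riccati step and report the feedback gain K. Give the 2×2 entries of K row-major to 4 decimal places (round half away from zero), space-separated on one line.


BᵀP = [4.0000 0.0000; -11.2500 1.5000]
S = R + BᵀPB = [3 0; 0 2] + [4.0000 -12.0000; -12.0000 38.2500] = [7.0000 -12.0000; -12.0000 40.2500]
BᵀPA = [-4.0000 0.0000; 12.7500 6.0000]
K = S⁻¹·BᵀPA = [-0.0581 0.5227; 0.2995 0.3049]
A−BK = [-0.0436 0.3920; 0.0726 3.3466]
AᵀP(A−BK) = [0.1996 0.2033; 0.2033 14.1706]
P' = Q + AᵀP(A−BK) = [1.4496 1.2033; 1.2033 18.1706]
tr(P') = 19.6202

-0.0581 0.5227 0.2995 0.3049
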